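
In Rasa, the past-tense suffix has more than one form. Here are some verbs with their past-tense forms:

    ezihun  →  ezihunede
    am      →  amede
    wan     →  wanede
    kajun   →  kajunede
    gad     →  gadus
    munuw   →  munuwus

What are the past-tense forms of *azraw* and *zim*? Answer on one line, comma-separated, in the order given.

azrawus, zimede

The suffix is conditioned by the final consonant: -ede when the stem ends in a nasal (*ezihun*, *am*, *wan*, *kajun*); -us when the stem ends in a non-nasal consonant (*gad*, *munuw*).
*azraw*: final consonant = /w/, non-nasal → -us → *azrawus*.
*zim* — final consonant /m/ (a nasal) → -ede → *zimede*.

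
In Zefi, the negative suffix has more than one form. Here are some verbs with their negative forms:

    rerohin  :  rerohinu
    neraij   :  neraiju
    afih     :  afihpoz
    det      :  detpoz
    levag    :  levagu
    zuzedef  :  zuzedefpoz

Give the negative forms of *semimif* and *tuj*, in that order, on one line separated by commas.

semimifpoz, tuju

The pattern is voicing of the final consonant: -poz when the stem ends in a voiceless consonant (*afih*, *det*, *zuzedef*); -u when the stem ends in a voiced consonant (*rerohin*, *neraij*, *levag*).
The final consonant of *semimif* is /f/, which is voiceless, so the suffix is -poz, giving *semimifpoz*.
*tuj*: final consonant = /j/, voiced → -u → *tuju*.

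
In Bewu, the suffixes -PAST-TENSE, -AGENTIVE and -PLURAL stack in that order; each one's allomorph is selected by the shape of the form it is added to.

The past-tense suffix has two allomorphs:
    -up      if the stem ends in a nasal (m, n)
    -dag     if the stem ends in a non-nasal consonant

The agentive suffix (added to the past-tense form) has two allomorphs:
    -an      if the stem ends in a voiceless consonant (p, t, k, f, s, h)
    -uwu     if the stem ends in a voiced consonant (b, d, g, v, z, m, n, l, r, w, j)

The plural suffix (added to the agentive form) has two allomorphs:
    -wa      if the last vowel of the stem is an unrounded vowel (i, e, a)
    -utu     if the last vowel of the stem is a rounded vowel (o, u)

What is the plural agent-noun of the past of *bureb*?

*bureb* — final consonant /b/ (non-nasal) → -dag → *burebdag*.
Since the final consonant of the past-tense form *burebdag* is /g/ (voiced), it takes -uwu, giving *burebdaguwu*.
The agentive form *burebdaguwu* — last vowel /u/ (a rounded vowel) → -utu → *burebdaguwuutu*.

burebdaguwuutu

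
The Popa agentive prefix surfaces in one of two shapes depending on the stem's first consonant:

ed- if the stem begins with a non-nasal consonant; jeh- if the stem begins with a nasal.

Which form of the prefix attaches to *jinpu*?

ed-

The first consonant of *jinpu* is /j/, which is non-nasal, so the prefix is ed-.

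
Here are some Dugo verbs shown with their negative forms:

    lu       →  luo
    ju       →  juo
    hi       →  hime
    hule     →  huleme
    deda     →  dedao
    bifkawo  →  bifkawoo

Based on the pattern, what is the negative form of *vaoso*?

vaosoo

The alternation tracks the last vowel of the stem — -me when the last vowel of the stem is a front vowel (*hi*, *hule*); -o when the last vowel of the stem is a back vowel (*lu*, *ju*, *deda*, *bifkawo*).
The last vowel of *vaoso* is /o/, which is a back vowel, so the suffix is -o, giving *vaosoo*.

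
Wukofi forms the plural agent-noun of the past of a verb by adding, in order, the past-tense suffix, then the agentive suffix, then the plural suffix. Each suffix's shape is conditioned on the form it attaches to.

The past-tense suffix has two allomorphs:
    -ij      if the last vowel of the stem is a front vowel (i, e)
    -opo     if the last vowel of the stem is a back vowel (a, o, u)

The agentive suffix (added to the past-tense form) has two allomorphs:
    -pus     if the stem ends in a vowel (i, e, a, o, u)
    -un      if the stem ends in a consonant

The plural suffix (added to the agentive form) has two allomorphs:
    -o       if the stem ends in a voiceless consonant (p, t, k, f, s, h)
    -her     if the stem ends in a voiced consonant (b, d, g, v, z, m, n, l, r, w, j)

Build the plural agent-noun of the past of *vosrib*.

The last vowel of *vosrib* is /i/, which is a front vowel, so the past-tense suffix is -ij, giving *vosribij*.
The past-tense form *vosribij* — final sound /j/ (a consonant) → -un → *vosribijun*.
The agentive form *vosribijun* — final consonant /n/ (voiced) → -her → *vosribijunher*.

vosribijunher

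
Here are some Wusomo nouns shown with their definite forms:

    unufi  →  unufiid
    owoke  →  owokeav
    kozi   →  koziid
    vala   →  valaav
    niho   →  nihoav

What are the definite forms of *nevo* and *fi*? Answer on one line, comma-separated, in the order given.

Looking at the last vowel of each stem: -id when the last vowel of the stem is a high vowel (*unufi*, *kozi*); -av when the last vowel of the stem is a non-high vowel (*owoke*, *vala*, *niho*).
Since the last vowel of *nevo* is /o/ (a non-high vowel), it takes -av, giving *nevoav*.
Since the last vowel of *fi* is /i/ (a high vowel), it takes -id, giving *fiid*.

nevoav, fiid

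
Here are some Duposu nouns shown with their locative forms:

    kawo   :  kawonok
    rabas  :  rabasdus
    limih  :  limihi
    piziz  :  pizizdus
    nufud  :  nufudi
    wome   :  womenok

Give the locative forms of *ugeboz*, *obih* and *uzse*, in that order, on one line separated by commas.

ugebozdus, obihi, uzsenok

The alternation tracks the final sound of the stem — -dus when the stem ends in a sibilant (*rabas*, *piziz*); -i when the stem ends in a non-sibilant consonant (*limih*, *nufud*); -nok when the stem ends in a vowel (*kawo*, *wome*).
*ugeboz*: final sound = /z/, a sibilant → -dus → *ugebozdus*.
Since the final sound of *obih* is /h/ (a non-sibilant consonant), it takes -i, giving *obihi*.
*uzse* — final sound /e/ (a vowel) → -nok → *uzsenok*.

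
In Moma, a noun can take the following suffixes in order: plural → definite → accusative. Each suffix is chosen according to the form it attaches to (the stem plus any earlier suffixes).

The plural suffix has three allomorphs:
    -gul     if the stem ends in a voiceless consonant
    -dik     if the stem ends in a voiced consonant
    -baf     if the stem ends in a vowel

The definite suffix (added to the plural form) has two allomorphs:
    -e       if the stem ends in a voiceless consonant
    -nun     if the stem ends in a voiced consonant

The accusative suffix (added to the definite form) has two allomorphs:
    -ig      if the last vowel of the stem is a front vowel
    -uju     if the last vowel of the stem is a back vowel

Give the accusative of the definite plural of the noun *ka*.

The final sound of *ka* is /a/, which is a vowel, so the plural suffix is -baf, giving *kabaf*.
Since the final consonant of the plural form *kabaf* is /f/ (voiceless), it takes -e, giving *kabafe*.
The last vowel of the definite form *kabafe* is /e/, which is a front vowel, so the accusative suffix is -ig, giving *kabafeig*.

kabafeig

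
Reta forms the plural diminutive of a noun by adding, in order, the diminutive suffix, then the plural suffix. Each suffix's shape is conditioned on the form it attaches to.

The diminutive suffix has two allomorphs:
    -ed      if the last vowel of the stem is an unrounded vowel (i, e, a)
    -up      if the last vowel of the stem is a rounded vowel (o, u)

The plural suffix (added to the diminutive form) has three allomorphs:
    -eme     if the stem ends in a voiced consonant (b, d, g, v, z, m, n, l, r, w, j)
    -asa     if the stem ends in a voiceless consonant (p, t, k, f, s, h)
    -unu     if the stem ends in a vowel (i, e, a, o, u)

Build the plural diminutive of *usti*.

*usti*: last vowel = /i/, an unrounded vowel → -ed → *ustied*.
The final sound of the diminutive form *ustied* is /d/, which is a voiced consonant, so the plural suffix is -eme, giving *ustiedeme*.

ustiedeme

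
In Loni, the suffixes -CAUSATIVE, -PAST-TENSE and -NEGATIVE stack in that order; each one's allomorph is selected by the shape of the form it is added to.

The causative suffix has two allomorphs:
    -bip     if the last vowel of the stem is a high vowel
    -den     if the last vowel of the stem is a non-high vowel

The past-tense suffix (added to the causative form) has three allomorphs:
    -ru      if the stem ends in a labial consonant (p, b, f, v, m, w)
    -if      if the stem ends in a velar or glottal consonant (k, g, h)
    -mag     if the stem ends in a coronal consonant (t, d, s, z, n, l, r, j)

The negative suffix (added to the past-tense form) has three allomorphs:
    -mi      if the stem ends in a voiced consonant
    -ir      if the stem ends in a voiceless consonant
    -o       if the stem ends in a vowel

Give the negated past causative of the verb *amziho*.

amzihodenmagmi

*amziho*: last vowel = /o/, a non-high vowel → -den → *amzihoden*.
The causative form *amzihoden* — final consonant /n/ (coronal) → -mag → *amzihodenmag*.
The past-tense form *amzihodenmag*: final sound = /g/, a voiced consonant → -mi → *amzihodenmagmi*.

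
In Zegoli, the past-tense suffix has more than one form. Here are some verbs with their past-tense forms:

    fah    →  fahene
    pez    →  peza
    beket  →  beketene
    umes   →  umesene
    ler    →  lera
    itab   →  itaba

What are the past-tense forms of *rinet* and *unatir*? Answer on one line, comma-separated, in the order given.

The pattern is voicing of the final consonant: -ene when the stem ends in a voiceless consonant (*fah*, *beket*, *umes*); -a when the stem ends in a voiced consonant (*pez*, *ler*, *itab*).
Since the final consonant of *rinet* is /t/ (voiceless), it takes -ene, giving *rinetene*.
*unatir*: final consonant = /r/, voiced → -a → *unatira*.

rinetene, unatira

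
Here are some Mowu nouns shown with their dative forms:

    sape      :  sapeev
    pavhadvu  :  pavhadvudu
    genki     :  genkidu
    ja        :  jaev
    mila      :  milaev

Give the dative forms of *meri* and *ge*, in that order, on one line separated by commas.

meridu, geev

The pattern is height harmony: -du when the last vowel of the stem is a high vowel (*pavhadvu*, *genki*); -ev when the last vowel of the stem is a non-high vowel (*sape*, *ja*, *mila*).
*meri*: last vowel = /i/, a high vowel → -du → *meridu*.
*ge* — last vowel /e/ (a non-high vowel) → -ev → *geev*.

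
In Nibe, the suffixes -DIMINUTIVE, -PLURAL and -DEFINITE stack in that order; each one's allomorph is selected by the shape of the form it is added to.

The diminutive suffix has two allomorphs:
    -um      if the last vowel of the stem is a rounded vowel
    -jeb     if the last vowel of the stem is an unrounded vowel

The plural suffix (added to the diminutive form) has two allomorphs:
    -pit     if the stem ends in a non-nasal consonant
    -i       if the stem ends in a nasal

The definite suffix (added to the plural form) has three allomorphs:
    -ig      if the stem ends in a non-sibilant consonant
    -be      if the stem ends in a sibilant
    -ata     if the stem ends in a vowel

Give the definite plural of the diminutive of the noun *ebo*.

eboumiata

*ebo*: last vowel = /o/, a rounded vowel → -um → *eboum*.
The diminutive form *eboum* — final consonant /m/ (a nasal) → -i → *eboumi*.
Since the final sound of the plural form *eboumi* is /i/ (a vowel), it takes -ata, giving *eboumiata*.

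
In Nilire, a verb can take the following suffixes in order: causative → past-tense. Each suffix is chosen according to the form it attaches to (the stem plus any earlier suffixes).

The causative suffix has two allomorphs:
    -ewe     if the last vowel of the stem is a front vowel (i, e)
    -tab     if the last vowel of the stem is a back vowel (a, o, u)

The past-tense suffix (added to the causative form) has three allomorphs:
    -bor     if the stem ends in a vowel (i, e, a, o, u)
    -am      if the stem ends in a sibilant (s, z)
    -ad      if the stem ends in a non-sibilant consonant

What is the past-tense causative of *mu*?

The last vowel of *mu* is /u/, which is a back vowel, so the causative suffix is -tab, giving *mutab*.
The causative form *mutab* — final sound /b/ (a non-sibilant consonant) → -ad → *mutabad*.

mutabad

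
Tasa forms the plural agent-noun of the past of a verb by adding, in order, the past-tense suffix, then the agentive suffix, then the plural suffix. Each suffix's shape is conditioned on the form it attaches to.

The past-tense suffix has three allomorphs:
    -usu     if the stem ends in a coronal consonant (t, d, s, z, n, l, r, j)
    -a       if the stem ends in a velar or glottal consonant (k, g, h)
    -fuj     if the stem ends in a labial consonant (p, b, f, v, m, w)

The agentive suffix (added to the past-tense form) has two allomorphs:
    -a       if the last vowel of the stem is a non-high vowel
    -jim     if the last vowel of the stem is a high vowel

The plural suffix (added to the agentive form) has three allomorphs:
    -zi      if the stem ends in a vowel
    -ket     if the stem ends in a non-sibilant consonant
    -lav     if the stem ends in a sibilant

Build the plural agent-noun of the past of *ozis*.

Since the final consonant of *ozis* is /s/ (coronal), it takes -usu, giving *ozisusu*.
The past-tense form *ozisusu* — last vowel /u/ (a high vowel) → -jim → *ozisusujim*.
The agentive form *ozisusujim* — final sound /m/ (a non-sibilant consonant) → -ket → *ozisusujimket*.

ozisusujimket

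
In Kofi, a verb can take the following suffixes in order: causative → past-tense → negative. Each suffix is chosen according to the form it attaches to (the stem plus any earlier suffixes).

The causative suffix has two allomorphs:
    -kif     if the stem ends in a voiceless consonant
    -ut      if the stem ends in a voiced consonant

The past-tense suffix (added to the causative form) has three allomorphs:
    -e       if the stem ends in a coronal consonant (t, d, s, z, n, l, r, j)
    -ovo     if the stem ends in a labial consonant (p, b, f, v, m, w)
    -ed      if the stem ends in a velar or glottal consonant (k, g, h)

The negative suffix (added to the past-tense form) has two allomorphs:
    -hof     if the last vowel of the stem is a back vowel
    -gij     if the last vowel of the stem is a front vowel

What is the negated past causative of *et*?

etkifovohof

*et*: final consonant = /t/, voiceless → -kif → *etkif*.
The causative form *etkif*: final consonant = /f/, labial → -ovo → *etkifovo*.
The past-tense form *etkifovo* — last vowel /o/ (a back vowel) → -hof → *etkifovohof*.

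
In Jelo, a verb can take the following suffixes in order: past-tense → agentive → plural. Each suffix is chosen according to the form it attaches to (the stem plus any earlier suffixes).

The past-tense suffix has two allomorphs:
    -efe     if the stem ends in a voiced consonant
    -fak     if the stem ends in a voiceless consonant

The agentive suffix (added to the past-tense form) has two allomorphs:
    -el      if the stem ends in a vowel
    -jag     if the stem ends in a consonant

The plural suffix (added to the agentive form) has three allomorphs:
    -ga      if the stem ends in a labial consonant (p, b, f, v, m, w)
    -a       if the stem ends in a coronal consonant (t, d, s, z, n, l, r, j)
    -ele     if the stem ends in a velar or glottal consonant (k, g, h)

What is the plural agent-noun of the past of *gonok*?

gonokfakjagele

*gonok* — final consonant /k/ (voiceless) → -fak → *gonokfak*.
The final sound of the past-tense form *gonokfak* is /k/, which is a consonant, so the agentive suffix is -jag, giving *gonokfakjag*.
Since the final consonant of the agentive form *gonokfakjag* is /g/ (velar/glottal), it takes -ele, giving *gonokfakjagele*.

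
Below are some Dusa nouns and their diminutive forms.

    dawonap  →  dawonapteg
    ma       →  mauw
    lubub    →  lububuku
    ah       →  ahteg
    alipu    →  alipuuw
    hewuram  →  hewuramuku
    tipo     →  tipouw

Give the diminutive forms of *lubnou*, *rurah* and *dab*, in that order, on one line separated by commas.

lubnouuw, rurahteg, dabuku

The suffix is conditioned by the final sound: -teg when the stem ends in a voiceless consonant (*dawonap*, *ah*); -uku when the stem ends in a voiced consonant (*lubub*, *hewuram*); -uw when the stem ends in a vowel (*ma*, *alipu*, *tipo*).
The final sound of *lubnou* is /u/, which is a vowel, so the suffix is -uw, giving *lubnouuw*.
*rurah*: final sound = /h/, a voiceless consonant → -teg → *rurahteg*.
Since the final sound of *dab* is /b/ (a voiced consonant), it takes -uku, giving *dabuku*.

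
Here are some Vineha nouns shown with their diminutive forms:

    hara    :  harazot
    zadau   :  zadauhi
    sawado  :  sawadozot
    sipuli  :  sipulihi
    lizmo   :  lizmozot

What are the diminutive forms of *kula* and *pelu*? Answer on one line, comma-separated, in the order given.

kulazot, peluhi

The alternation tracks the last vowel of the stem — -hi when the last vowel of the stem is a high vowel (*zadau*, *sipuli*); -zot when the last vowel of the stem is a non-high vowel (*hara*, *sawado*, *lizmo*).
*kula* — last vowel /a/ (a non-high vowel) → -zot → *kulazot*.
*pelu*: last vowel = /u/, a high vowel → -hi → *peluhi*.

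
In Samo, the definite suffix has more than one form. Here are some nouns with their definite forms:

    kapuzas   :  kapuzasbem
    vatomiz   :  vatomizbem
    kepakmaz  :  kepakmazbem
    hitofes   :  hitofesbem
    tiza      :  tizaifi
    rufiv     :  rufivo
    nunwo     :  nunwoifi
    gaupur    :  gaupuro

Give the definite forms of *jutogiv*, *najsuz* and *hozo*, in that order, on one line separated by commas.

jutogivo, najsuzbem, hozoifi

The alternation tracks the final sound of the stem — -bem when the stem ends in a sibilant (*kapuzas*, *vatomiz*, *kepakmaz*, *hitofes*); -o when the stem ends in a non-sibilant consonant (*rufiv*, *gaupur*); -ifi when the stem ends in a vowel (*tiza*, *nunwo*).
*jutogiv*: final sound = /v/, a non-sibilant consonant → -o → *jutogivo*.
The final sound of *najsuz* is /z/, which is a sibilant, so the suffix is -bem, giving *najsuzbem*.
The final sound of *hozo* is /o/, which is a vowel, so the suffix is -ifi, giving *hozoifi*.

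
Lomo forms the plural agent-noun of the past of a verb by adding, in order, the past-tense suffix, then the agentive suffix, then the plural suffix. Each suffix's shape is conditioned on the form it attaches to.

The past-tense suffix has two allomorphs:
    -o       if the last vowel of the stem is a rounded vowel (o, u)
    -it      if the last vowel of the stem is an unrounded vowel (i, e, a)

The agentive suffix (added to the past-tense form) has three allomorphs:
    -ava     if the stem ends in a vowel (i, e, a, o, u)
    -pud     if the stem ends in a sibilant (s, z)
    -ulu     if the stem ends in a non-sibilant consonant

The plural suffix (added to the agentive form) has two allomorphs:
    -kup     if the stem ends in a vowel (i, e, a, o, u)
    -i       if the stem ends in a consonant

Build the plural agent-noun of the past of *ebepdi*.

ebepdiitulukup

*ebepdi*: last vowel = /i/, an unrounded vowel → -it → *ebepdiit*.
Since the final sound of the past-tense form *ebepdiit* is /t/ (a non-sibilant consonant), it takes -ulu, giving *ebepdiitulu*.
The agentive form *ebepdiitulu* — final sound /u/ (a vowel) → -kup → *ebepdiitulukup*.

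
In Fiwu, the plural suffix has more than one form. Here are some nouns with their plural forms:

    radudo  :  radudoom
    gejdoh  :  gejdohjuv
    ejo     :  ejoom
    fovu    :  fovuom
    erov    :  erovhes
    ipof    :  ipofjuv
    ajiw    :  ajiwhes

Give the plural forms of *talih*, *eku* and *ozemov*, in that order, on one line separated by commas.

The alternation tracks the final sound of the stem — -juv when the stem ends in a voiceless consonant (*gejdoh*, *ipof*); -hes when the stem ends in a voiced consonant (*erov*, *ajiw*); -om when the stem ends in a vowel (*radudo*, *ejo*, *fovu*).
The final sound of *talih* is /h/, which is a voiceless consonant, so the suffix is -juv, giving *talihjuv*.
Since the final sound of *eku* is /u/ (a vowel), it takes -om, giving *ekuom*.
The final sound of *ozemov* is /v/, which is a voiced consonant, so the suffix is -hes, giving *ozemovhes*.

talihjuv, ekuom, ozemovhes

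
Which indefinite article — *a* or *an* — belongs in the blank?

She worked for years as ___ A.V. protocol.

an

The indefinite article is chosen by the initial *sound* of the following word, not its spelling.
The initialism *A.V.* is read letter by letter; the first letter, A, is pronounced /eɪ/, which begins with a vowel sound.
So the article is *an*: She worked for years as an A.V. protocol.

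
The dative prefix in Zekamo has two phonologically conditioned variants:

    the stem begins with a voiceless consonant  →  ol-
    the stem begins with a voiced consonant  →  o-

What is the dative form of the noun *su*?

olsu

The first consonant of *su* is /s/, which is voiceless, so the prefix is ol-, giving *olsu*.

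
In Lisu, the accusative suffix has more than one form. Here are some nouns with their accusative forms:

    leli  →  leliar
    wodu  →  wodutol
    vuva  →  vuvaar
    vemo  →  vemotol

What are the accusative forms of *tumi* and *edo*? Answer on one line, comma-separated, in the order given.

The pattern is rounding harmony: -tol when the last vowel of the stem is a rounded vowel (*wodu*, *vemo*); -ar when the last vowel of the stem is an unrounded vowel (*leli*, *vuva*).
The last vowel of *tumi* is /i/, which is an unrounded vowel, so the suffix is -ar, giving *tumiar*.
Since the last vowel of *edo* is /o/ (a rounded vowel), it takes -tol, giving *edotol*.

tumiar, edotol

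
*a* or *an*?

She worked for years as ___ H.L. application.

The indefinite article is chosen by the initial *sound* of the following word, not its spelling.
The initialism *H.L.* is read letter by letter; the first letter, H, is pronounced /eɪtʃ/, which begins with a vowel sound.
So the article is *an*: She worked for years as an H.L. application.

an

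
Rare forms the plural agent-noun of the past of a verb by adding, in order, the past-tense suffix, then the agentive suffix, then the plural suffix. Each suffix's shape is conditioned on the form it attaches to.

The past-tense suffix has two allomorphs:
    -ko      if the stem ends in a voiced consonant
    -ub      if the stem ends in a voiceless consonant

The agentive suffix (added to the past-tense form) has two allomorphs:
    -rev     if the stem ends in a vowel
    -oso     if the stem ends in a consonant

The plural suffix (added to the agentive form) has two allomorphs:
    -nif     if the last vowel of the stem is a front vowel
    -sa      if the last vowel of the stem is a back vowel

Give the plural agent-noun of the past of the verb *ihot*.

The final consonant of *ihot* is /t/, which is voiceless, so the past-tense suffix is -ub, giving *ihotub*.
The past-tense form *ihotub*: final sound = /b/, a consonant → -oso → *ihotuboso*.
The agentive form *ihotuboso* — last vowel /o/ (a back vowel) → -sa → *ihotubososa*.

ihotubososa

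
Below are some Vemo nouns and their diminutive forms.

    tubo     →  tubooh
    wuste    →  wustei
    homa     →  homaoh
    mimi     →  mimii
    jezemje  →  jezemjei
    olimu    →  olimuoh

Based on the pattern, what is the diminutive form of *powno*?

pownooh

The suffix is conditioned by the last vowel: -i when the last vowel of the stem is a front vowel (*wuste*, *mimi*, *jezemje*); -oh when the last vowel of the stem is a back vowel (*tubo*, *homa*, *olimu*).
*powno* — last vowel /o/ (a back vowel) → -oh → *pownooh*.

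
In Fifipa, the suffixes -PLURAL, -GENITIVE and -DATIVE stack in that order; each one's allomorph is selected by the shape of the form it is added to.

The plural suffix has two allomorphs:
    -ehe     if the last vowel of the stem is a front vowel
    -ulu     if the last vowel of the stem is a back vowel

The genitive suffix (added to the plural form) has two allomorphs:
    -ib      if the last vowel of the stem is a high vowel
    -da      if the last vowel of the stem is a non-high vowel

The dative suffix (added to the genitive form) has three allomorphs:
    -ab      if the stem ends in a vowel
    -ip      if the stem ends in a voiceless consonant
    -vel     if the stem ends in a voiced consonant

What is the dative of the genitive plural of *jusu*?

*jusu* — last vowel /u/ (a back vowel) → -ulu → *jusuulu*.
The plural form *jusuulu* — last vowel /u/ (a high vowel) → -ib → *jusuuluib*.
The final sound of the genitive form *jusuuluib* is /b/, which is a voiced consonant, so the dative suffix is -vel, giving *jusuuluibvel*.

jusuuluibvel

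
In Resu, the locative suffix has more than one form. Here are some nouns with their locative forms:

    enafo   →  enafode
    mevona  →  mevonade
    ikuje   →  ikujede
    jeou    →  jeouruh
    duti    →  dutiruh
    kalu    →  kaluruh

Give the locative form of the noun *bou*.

bouruh

Looking at the last vowel of each stem: -ruh when the last vowel of the stem is a high vowel (*jeou*, *duti*, *kalu*); -de when the last vowel of the stem is a non-high vowel (*enafo*, *mevona*, *ikuje*).
*bou* — last vowel /u/ (a high vowel) → -ruh → *bouruh*.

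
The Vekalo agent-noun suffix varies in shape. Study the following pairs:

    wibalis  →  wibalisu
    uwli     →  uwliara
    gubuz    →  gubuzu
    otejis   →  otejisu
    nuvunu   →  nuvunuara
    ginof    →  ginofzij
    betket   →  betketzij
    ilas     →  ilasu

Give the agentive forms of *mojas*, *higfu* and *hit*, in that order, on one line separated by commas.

mojasu, higfuara, hitzij

Looking at the final sound of each stem: -u when the stem ends in a sibilant (*wibalis*, *gubuz*, *otejis*, *ilas*); -zij when the stem ends in a non-sibilant consonant (*ginof*, *betket*); -ara when the stem ends in a vowel (*uwli*, *nuvunu*).
The final sound of *mojas* is /s/, which is a sibilant, so the suffix is -u, giving *mojasu*.
The final sound of *higfu* is /u/, which is a vowel, so the suffix is -ara, giving *higfuara*.
Since the final sound of *hit* is /t/ (a non-sibilant consonant), it takes -zij, giving *hitzij*.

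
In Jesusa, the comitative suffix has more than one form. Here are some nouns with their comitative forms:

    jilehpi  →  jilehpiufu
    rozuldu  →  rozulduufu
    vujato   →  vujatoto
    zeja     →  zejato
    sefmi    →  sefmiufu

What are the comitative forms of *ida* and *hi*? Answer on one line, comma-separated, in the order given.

The pattern is height harmony: -ufu when the last vowel of the stem is a high vowel (*jilehpi*, *rozuldu*, *sefmi*); -to when the last vowel of the stem is a non-high vowel (*vujato*, *zeja*).
Since the last vowel of *ida* is /a/ (a non-high vowel), it takes -to, giving *idato*.
The last vowel of *hi* is /i/, which is a high vowel, so the suffix is -ufu, giving *hiufu*.

idato, hiufu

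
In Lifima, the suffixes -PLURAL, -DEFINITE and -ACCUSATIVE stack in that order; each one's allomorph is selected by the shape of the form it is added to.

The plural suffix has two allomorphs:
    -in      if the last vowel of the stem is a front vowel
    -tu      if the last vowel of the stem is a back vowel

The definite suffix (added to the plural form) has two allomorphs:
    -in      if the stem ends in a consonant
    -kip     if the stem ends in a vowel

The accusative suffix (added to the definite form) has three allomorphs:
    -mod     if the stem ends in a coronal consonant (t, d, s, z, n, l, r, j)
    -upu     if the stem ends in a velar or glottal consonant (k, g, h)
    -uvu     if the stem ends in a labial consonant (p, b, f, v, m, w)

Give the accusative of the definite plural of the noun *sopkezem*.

sopkezemininmod

*sopkezem*: last vowel = /e/, a front vowel → -in → *sopkezemin*.
The final sound of the plural form *sopkezemin* is /n/, which is a consonant, so the definite suffix is -in, giving *sopkezeminin*.
The final consonant of the definite form *sopkezeminin* is /n/, which is coronal, so the accusative suffix is -mod, giving *sopkezemininmod*.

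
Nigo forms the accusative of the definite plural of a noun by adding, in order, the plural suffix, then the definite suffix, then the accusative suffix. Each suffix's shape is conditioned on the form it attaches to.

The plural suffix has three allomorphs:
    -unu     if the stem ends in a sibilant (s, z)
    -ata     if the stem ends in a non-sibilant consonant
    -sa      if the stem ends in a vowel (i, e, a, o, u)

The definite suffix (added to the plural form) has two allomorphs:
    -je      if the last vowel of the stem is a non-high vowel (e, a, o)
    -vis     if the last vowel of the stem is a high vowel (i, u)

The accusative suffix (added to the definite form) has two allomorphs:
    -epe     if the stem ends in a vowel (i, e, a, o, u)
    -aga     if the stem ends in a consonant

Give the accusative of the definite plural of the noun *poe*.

Since the final sound of *poe* is /e/ (a vowel), it takes -sa, giving *poesa*.
The plural form *poesa* — last vowel /a/ (a non-high vowel) → -je → *poesaje*.
Since the final sound of the definite form *poesaje* is /e/ (a vowel), it takes -epe, giving *poesajeepe*.

poesajeepe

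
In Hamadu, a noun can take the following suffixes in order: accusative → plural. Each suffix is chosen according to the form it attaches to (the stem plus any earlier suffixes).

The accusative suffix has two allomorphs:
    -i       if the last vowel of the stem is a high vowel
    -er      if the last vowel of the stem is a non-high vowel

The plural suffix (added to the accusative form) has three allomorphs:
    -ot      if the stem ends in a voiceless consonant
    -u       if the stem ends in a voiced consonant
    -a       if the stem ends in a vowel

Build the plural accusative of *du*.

Since the last vowel of *du* is /u/ (a high vowel), it takes -i, giving *dui*.
The final sound of the accusative form *dui* is /i/, which is a vowel, so the plural suffix is -a, giving *duia*.

duia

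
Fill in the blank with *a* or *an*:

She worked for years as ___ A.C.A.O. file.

an

The indefinite article is chosen by the initial *sound* of the following word, not its spelling.
The initialism *A.C.A.O.* is read letter by letter; the first letter, A, is pronounced /eɪ/, which begins with a vowel sound.
So the article is *an*: She worked for years as an A.C.A.O. file.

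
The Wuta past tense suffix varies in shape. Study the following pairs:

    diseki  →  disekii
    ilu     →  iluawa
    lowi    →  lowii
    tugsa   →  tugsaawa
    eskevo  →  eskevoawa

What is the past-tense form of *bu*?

buawa

The suffix is conditioned by the last vowel: -i when the last vowel of the stem is a front vowel (*diseki*, *lowi*); -awa when the last vowel of the stem is a back vowel (*ilu*, *tugsa*, *eskevo*).
*bu* — last vowel /u/ (a back vowel) → -awa → *buawa*.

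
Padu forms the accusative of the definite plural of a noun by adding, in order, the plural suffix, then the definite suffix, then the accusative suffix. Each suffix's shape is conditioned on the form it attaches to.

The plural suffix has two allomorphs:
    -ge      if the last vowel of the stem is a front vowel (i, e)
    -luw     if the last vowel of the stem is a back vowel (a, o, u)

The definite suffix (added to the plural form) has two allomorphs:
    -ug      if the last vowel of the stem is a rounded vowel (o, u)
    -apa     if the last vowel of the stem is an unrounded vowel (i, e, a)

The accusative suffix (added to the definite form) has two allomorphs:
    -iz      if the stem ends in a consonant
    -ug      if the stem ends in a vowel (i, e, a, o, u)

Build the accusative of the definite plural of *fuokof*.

fuokofluwugiz

Since the last vowel of *fuokof* is /o/ (a back vowel), it takes -luw, giving *fuokofluw*.
The plural form *fuokofluw*: last vowel = /u/, a rounded vowel → -ug → *fuokofluwug*.
The definite form *fuokofluwug*: final sound = /g/, a consonant → -iz → *fuokofluwugiz*.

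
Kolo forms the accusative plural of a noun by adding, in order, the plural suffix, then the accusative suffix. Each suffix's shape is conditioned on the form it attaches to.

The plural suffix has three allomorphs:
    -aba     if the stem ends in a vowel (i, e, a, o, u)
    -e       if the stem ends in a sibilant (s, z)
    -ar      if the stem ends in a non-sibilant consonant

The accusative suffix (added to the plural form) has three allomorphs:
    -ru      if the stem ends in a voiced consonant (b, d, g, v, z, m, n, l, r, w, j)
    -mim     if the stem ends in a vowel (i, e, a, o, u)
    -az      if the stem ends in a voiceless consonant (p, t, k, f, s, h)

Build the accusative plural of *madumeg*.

madumegarru

*madumeg*: final sound = /g/, a non-sibilant consonant → -ar → *madumegar*.
Since the final sound of the plural form *madumegar* is /r/ (a voiced consonant), it takes -ru, giving *madumegarru*.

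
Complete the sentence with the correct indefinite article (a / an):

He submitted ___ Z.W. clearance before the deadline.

The indefinite article is chosen by the initial *sound* of the following word, not its spelling.
The initialism *Z.W.* is read letter by letter; the first letter, Z, is pronounced /ziː/, which begins with a consonant sound.
So the article is *a*: He submitted a Z.W. clearance before the deadline.

a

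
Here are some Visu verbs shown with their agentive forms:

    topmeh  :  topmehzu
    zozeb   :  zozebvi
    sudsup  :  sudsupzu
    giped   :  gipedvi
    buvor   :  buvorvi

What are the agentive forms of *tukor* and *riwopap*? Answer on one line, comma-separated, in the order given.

tukorvi, riwopapzu

The pattern is voicing of the final consonant: -zu when the stem ends in a voiceless consonant (*topmeh*, *sudsup*); -vi when the stem ends in a voiced consonant (*zozeb*, *giped*, *buvor*).
*tukor* — final consonant /r/ (voiced) → -vi → *tukorvi*.
*riwopap* — final consonant /p/ (voiceless) → -zu → *riwopapzu*.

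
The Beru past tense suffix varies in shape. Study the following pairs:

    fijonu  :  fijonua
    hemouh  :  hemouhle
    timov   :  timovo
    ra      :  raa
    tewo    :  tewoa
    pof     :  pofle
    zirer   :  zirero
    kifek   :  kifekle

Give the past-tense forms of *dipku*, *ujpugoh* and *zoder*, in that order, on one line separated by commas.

Looking at the final sound of each stem: -le when the stem ends in a voiceless consonant (*hemouh*, *pof*, *kifek*); -o when the stem ends in a voiced consonant (*timov*, *zirer*); -a when the stem ends in a vowel (*fijonu*, *ra*, *tewo*).
Since the final sound of *dipku* is /u/ (a vowel), it takes -a, giving *dipkua*.
The final sound of *ujpugoh* is /h/, which is a voiceless consonant, so the suffix is -le, giving *ujpugohle*.
*zoder* — final sound /r/ (a voiced consonant) → -o → *zodero*.

dipkua, ujpugohle, zodero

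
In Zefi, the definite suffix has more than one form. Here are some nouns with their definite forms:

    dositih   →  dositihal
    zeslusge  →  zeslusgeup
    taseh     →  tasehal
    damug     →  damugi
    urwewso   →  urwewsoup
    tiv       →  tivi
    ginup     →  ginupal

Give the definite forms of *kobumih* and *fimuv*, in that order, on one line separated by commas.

The alternation tracks the final sound of the stem — -al when the stem ends in a voiceless consonant (*dositih*, *taseh*, *ginup*); -i when the stem ends in a voiced consonant (*damug*, *tiv*); -up when the stem ends in a vowel (*zeslusge*, *urwewso*).
*kobumih* — final sound /h/ (a voiceless consonant) → -al → *kobumihal*.
The final sound of *fimuv* is /v/, which is a voiced consonant, so the suffix is -i, giving *fimuvi*.

kobumihal, fimuvi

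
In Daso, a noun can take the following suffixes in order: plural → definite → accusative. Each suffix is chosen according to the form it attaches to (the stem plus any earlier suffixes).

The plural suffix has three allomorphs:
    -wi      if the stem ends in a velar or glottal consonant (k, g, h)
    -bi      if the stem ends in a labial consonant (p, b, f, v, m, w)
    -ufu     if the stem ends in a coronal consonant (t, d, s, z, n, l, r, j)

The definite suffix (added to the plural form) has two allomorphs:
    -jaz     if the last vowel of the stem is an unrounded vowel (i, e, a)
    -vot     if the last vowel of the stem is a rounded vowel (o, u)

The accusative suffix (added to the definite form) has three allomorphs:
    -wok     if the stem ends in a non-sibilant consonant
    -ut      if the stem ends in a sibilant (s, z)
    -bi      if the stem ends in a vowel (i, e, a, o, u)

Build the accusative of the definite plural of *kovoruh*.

kovoruhwijazut

*kovoruh*: final consonant = /h/, velar/glottal → -wi → *kovoruhwi*.
The last vowel of the plural form *kovoruhwi* is /i/, which is an unrounded vowel, so the definite suffix is -jaz, giving *kovoruhwijaz*.
Since the final sound of the definite form *kovoruhwijaz* is /z/ (a sibilant), it takes -ut, giving *kovoruhwijazut*.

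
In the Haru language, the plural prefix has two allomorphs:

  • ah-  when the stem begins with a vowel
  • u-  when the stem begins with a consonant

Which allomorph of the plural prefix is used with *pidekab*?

Since the first sound of *pidekab* is /p/ (a consonant), it takes u-.

u-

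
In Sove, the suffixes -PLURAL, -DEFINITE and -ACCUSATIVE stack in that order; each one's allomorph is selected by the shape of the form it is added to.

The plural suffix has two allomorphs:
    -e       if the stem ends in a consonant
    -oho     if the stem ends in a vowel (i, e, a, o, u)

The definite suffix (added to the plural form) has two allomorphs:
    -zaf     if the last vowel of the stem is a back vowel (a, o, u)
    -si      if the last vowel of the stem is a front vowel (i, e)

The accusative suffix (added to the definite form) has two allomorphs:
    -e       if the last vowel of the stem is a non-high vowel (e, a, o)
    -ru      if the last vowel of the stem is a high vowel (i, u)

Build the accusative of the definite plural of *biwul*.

The final sound of *biwul* is /l/, which is a consonant, so the plural suffix is -e, giving *biwule*.
Since the last vowel of the plural form *biwule* is /e/ (a front vowel), it takes -si, giving *biwulesi*.
The last vowel of the definite form *biwulesi* is /i/, which is a high vowel, so the accusative suffix is -ru, giving *biwulesiru*.

biwulesiru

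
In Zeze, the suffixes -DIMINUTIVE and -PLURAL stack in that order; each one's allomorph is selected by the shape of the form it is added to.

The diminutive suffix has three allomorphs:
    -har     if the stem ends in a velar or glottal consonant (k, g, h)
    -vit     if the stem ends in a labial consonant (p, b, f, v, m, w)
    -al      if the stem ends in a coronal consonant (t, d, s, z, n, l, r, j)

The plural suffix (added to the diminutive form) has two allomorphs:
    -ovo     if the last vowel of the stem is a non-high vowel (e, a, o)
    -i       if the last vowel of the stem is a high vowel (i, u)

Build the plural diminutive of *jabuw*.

jabuwviti

*jabuw* — final consonant /w/ (labial) → -vit → *jabuwvit*.
The last vowel of the diminutive form *jabuwvit* is /i/, which is a high vowel, so the plural suffix is -i, giving *jabuwviti*.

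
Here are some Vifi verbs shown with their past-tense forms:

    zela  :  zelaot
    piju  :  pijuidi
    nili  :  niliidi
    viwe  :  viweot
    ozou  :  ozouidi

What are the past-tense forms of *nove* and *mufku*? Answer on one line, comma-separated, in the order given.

noveot, mufkuidi

The pattern is height harmony: -idi when the last vowel of the stem is a high vowel (*piju*, *nili*, *ozou*); -ot when the last vowel of the stem is a non-high vowel (*zela*, *viwe*).
*nove*: last vowel = /e/, a non-high vowel → -ot → *noveot*.
The last vowel of *mufku* is /u/, which is a high vowel, so the suffix is -idi, giving *mufkuidi*.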